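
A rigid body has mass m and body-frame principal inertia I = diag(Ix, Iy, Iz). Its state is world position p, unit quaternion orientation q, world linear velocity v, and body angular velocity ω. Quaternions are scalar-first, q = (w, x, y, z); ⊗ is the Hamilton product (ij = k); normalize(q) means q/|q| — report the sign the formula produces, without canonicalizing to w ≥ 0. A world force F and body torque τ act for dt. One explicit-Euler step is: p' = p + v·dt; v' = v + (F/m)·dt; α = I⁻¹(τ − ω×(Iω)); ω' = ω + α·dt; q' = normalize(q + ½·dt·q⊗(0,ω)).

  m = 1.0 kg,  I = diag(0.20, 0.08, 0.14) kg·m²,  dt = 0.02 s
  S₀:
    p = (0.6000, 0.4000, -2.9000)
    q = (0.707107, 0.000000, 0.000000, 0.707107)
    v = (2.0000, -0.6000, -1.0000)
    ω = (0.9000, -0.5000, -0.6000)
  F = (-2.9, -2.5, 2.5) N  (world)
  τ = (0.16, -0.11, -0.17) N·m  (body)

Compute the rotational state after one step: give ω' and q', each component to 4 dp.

(τ − ω×Iω)/I = (0.7100, -0.9700, -1.6000)
ω' = ω + α·dt = (0.9142, -0.5194, -0.6320)
q⊗(0,ω) = (0.4242642, 0.9899498, 0.2828428, -0.4242642)
updated quaternion q' = (0.7113, 0.0099, 0.0028, 0.7028)

ω' = (0.9142, -0.5194, -0.6320)
q' = (0.7113, 0.0099, 0.0028, 0.7028)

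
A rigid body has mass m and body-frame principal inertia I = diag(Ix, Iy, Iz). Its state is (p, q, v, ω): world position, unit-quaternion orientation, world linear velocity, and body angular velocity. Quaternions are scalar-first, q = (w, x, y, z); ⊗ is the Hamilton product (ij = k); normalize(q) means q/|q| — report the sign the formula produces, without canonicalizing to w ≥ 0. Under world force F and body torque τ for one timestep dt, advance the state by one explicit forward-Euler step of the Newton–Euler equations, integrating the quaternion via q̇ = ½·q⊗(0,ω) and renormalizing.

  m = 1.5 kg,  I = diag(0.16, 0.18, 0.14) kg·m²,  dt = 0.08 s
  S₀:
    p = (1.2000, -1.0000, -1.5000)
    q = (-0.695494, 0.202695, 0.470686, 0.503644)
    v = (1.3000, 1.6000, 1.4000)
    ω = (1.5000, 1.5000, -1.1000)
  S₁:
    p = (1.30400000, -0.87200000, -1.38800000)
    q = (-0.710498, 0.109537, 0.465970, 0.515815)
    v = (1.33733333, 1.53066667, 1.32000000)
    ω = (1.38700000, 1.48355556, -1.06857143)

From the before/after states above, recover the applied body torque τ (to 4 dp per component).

τ = (-0.1600, -0.0700, 0.1000)

Δω = ω₁−ω₀ = (-0.11300000, -0.01644444, 0.03142857)
precession coupling = (0.0660, -0.0330, 0.0450)
applied torque τ = (-0.1600, -0.0700, 0.1000)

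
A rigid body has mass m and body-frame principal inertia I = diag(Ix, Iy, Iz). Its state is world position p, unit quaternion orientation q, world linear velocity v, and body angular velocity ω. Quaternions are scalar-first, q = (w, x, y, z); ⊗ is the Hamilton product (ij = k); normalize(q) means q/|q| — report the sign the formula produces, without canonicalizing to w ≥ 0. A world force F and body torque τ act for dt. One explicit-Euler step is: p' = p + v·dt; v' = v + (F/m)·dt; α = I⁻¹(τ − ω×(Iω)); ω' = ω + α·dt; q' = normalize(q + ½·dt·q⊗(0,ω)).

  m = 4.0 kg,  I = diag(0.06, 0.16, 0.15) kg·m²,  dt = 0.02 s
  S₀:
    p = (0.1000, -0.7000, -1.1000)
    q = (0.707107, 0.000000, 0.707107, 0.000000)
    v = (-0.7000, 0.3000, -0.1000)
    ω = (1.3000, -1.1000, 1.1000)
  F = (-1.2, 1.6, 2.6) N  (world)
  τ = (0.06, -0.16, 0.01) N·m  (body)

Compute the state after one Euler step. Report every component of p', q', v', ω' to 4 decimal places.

p' = (0.0860, -0.6940, -1.1020)
q' = (0.7147, 0.0170, 0.6992, -0.0014)
v' = (-0.7060, 0.3080, -0.0870)
ω' = (1.3160, -1.1039, 1.1204)

linear accel F/m = (-0.3000, 0.4000, 0.6500)
new position p' = (0.0860, -0.6940, -1.1020)
v + (F/m)dt = (-0.7060, 0.3080, -0.0870)
gyro term ω×Iω = (0.0121, -0.1287, -0.1430)
(τ − ω×Iω)/I = (0.7983, -0.1956, 1.0200)
new body rate ω' = (1.3160, -1.1039, 1.1204)
2q̇ = q⊗(0,ω) = (0.7778177, 1.6970568, -0.7778177, -0.1414214)
q' = normalize(q + ½dt·q⊗(0,ω)) = (0.7147, 0.0170, 0.6992, -0.0014)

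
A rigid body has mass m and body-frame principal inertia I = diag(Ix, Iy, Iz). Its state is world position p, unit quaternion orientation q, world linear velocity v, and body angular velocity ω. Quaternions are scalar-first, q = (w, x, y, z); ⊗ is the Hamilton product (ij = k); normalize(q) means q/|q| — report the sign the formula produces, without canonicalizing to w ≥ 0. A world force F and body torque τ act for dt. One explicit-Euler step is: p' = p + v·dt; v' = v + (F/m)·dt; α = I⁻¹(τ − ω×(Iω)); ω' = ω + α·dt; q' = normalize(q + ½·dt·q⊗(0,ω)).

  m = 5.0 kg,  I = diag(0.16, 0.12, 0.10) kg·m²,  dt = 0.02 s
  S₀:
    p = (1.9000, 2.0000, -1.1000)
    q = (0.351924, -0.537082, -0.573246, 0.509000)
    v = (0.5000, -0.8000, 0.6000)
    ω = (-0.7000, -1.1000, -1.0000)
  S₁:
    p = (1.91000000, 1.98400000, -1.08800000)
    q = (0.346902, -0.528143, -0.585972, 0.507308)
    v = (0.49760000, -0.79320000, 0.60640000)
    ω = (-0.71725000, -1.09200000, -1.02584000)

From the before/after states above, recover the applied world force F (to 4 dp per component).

F = (-0.6000, 1.7000, 1.6000)

Δv = v₁−v₀ = (-0.00240000, 0.00680000, 0.00640000)
F = m·Δv/dt = (-0.6000, 1.7000, 1.6000)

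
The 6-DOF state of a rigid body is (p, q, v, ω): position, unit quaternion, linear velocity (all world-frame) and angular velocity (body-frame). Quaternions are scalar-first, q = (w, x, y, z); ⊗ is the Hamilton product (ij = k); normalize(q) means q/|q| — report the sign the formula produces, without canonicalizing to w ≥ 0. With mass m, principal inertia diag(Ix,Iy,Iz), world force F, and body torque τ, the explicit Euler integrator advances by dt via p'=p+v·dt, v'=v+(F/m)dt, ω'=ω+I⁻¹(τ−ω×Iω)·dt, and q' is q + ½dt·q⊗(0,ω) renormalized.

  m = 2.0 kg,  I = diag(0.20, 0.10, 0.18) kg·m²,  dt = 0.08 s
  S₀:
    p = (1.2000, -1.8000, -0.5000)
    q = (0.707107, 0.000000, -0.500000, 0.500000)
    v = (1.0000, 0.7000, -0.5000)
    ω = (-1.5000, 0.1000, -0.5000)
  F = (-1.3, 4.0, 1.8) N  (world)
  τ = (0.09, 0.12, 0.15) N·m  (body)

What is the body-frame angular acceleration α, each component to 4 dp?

ω×(Iω) gyroscopic = (-0.0040, 0.0150, 0.0150)
α = I⁻¹(τ − ω×Iω) = (0.4700, 1.0500, 0.7500)

α = (0.4700, 1.0500, 0.7500)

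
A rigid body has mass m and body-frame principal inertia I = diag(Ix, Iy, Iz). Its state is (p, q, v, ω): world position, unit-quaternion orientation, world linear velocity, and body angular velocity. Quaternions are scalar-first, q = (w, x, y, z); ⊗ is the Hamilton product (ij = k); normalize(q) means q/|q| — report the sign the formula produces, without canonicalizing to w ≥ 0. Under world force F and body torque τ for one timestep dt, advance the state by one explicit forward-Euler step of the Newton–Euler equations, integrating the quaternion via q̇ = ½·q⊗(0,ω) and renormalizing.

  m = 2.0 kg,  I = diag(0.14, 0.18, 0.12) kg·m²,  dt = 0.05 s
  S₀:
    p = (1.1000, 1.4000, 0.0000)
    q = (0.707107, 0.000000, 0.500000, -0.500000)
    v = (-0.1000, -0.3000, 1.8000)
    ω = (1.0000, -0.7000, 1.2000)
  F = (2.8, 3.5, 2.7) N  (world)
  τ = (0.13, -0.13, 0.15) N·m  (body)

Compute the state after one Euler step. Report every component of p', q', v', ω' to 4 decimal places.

a = F/m = (1.4000, 1.7500, 1.3500)
p' = p + v·dt = (1.0950, 1.3850, 0.0900)
new velocity v' = (-0.0300, -0.2125, 1.8675)
precession coupling ω×(Iω) = (0.0504, 0.0240, -0.0280)
α = I⁻¹(τ − ω×Iω) = (0.5686, -0.8556, 1.4833)
ω' = ω + α·dt = (1.0284, -0.7428, 1.2742)
q⊗(0,ω) = (0.9500000, 0.9571070, -0.9949749, 0.3485284)
q + ½dt·q⊗(0,ω), renormalized = (0.7302, 0.0239, 0.4747, -0.4908)

p' = (1.0950, 1.3850, 0.0900)
q' = (0.7302, 0.0239, 0.4747, -0.4908)
v' = (-0.0300, -0.2125, 1.8675)
ω' = (1.0284, -0.7428, 1.2742)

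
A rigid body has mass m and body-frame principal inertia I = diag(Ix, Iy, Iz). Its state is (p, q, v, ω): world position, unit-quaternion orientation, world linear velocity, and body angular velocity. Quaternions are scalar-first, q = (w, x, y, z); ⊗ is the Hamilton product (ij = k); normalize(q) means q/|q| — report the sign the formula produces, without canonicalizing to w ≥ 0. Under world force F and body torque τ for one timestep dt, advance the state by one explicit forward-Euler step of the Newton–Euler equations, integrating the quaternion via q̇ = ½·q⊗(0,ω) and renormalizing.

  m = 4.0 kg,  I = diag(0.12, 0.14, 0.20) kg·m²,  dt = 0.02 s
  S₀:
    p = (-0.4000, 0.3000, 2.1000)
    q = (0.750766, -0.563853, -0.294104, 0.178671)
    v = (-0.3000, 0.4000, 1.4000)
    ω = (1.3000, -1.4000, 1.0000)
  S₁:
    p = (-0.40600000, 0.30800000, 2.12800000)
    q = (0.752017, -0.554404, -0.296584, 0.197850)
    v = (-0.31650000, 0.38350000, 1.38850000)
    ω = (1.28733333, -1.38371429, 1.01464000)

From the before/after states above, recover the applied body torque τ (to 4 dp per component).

rate change Δω = (-0.01266667, 0.01628571, 0.01464000)
gyro term ω₀×Iω₀ = (-0.0840, -0.1040, -0.0364)
I·α + gyro = (-0.1600, 0.0100, 0.1100)

τ = (-0.1600, 0.0100, 0.1100)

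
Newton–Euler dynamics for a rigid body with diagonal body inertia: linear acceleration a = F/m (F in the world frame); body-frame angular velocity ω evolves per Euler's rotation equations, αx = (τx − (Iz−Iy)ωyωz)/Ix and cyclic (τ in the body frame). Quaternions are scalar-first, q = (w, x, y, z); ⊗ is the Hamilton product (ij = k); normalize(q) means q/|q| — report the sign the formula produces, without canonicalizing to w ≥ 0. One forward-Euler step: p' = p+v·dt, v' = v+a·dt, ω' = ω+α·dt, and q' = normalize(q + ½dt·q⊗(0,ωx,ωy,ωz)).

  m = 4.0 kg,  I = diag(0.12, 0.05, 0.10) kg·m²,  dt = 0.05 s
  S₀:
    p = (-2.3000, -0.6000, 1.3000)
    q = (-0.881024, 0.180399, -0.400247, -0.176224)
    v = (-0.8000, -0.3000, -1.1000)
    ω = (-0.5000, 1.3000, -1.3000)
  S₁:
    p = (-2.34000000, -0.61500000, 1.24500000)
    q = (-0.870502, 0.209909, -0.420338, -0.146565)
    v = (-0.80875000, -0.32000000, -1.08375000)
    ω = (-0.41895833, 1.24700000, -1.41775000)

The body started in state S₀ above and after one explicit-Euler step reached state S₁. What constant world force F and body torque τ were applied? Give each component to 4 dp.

Δv = v₁−v₀ = (-0.00875000, -0.02000000, 0.01625000)
applied force F = (-0.7000, -1.6000, 1.3000)
ω₁ − ω₀ = (0.08104167, -0.05300000, -0.11775000)
gyro term ω₀×Iω₀ = (-0.0845, 0.0130, 0.0455)
τ = I·(Δω/dt) + ω₀×(Iω₀) = (0.1100, -0.0400, -0.1900)

F = (-0.7000, -1.6000, 1.3000)
τ = (0.1100, -0.0400, -0.1900)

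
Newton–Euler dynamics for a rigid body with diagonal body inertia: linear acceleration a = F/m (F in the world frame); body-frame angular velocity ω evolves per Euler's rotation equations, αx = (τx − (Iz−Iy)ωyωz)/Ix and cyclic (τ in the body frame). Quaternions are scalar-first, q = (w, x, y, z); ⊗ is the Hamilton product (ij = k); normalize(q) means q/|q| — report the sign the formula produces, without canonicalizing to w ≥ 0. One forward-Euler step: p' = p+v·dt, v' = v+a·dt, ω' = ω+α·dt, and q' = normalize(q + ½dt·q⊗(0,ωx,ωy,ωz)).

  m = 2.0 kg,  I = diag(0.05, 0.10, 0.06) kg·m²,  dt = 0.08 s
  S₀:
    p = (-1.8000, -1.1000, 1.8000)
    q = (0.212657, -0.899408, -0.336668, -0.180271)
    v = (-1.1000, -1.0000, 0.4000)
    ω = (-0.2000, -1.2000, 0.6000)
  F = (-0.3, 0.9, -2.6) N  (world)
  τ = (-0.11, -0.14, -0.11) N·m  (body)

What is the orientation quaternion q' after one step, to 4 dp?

q' = (0.1933, -0.9165, -0.3234, -0.1345)

2q̇ = q⊗(0,ω) = (-0.4757206, -0.4608574, 0.3205106, 1.1395502)
q + ½dt·q⊗(0,ω), renormalized = (0.1933, -0.9165, -0.3234, -0.1345)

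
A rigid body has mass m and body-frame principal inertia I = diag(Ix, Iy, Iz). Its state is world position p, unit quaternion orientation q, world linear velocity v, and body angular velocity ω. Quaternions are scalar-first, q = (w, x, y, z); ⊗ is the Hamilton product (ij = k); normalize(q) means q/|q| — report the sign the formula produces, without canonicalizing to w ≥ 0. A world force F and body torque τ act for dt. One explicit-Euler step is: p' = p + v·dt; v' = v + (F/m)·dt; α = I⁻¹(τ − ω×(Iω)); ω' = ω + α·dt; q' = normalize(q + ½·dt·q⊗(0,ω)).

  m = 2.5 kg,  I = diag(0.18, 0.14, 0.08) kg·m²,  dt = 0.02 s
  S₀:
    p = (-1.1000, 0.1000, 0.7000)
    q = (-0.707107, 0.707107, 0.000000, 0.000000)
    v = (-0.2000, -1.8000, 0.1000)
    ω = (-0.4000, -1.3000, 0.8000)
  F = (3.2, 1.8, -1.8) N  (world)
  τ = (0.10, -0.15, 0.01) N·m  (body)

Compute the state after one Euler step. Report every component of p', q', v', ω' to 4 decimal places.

new position p' = (-1.1040, 0.0640, 0.7020)
v + (F/m)dt = (-0.1744, -1.7856, 0.0856)
precession coupling ω×(Iω) = (0.0624, -0.0320, -0.0208)
angular accel α = (0.2089, -0.8429, 0.3850)
new body rate ω' = (-0.3958, -1.3169, 0.8077)
Hamilton product q⊗(0,ω) = (0.2828428, 0.2828428, 0.3535535, -1.4849247)
q + ½dt·q⊗(0,ω), renormalized = (-0.7042, 0.7098, 0.0035, -0.0148)

p' = (-1.1040, 0.0640, 0.7020)
q' = (-0.7042, 0.7098, 0.0035, -0.0148)
v' = (-0.1744, -1.7856, 0.0856)
ω' = (-0.3958, -1.3169, 0.8077)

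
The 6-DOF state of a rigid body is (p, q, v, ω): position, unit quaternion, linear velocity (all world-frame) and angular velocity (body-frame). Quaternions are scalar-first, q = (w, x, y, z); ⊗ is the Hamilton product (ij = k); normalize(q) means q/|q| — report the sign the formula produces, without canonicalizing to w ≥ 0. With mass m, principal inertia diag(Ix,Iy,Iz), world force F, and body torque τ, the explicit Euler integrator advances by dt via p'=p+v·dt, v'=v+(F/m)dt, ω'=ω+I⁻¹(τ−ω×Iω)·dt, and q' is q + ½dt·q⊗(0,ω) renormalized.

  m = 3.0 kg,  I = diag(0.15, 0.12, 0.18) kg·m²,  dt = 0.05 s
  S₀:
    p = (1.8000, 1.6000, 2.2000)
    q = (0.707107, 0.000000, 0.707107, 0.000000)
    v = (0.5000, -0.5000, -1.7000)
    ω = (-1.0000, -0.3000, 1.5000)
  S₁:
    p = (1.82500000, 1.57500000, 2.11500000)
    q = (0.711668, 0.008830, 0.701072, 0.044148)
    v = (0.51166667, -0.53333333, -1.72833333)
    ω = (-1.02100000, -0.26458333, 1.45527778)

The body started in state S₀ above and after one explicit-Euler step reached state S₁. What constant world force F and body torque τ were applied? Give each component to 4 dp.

ω₁ − ω₀ = (-0.02100000, 0.03541667, -0.04472222)
τ = I·(Δω/dt) + ω₀×(Iω₀) = (-0.0900, 0.1300, -0.1700)
Δv = v₁−v₀ = (0.01166667, -0.03333333, -0.02833333)
F = m·Δv/dt = (0.7000, -2.0000, -1.7000)

F = (0.7000, -2.0000, -1.7000)
τ = (-0.0900, 0.1300, -0.1700)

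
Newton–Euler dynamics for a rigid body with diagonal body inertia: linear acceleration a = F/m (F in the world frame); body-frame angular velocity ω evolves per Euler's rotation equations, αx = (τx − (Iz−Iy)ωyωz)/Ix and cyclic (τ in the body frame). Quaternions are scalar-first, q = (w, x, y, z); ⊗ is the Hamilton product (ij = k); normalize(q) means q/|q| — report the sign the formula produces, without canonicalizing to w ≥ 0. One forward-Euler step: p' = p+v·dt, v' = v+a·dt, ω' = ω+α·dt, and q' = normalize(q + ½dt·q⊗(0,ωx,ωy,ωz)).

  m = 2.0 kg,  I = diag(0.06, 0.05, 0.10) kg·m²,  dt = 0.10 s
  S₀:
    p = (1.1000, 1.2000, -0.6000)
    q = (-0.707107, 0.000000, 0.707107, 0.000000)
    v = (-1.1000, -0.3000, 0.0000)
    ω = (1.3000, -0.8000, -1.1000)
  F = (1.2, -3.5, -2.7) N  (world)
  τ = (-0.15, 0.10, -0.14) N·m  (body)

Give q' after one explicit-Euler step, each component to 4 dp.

q' = (-0.6758, -0.0845, 0.7322, -0.0070)

Hamilton product q⊗(0,ω) = (0.5656856, -1.6970568, 0.5656856, -0.1414214)
updated quaternion q' = (-0.6758, -0.0845, 0.7322, -0.0070)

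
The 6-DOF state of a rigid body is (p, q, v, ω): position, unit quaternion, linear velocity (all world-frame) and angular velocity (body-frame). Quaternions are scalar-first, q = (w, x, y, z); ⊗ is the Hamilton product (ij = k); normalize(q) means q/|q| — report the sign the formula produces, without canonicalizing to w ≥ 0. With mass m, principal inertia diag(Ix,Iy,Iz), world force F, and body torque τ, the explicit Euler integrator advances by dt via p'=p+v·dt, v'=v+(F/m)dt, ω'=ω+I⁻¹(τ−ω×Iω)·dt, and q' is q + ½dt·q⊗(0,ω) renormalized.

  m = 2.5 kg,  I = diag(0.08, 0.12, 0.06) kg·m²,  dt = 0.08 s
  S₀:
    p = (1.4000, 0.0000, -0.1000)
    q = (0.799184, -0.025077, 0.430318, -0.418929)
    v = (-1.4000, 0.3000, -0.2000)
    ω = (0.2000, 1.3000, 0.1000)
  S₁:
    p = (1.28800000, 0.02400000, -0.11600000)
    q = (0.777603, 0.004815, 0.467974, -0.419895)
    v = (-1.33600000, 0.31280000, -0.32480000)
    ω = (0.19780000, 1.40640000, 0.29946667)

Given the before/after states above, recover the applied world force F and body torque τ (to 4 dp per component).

velocity change Δv = (0.06400000, 0.01280000, -0.12480000)
m·(v₁−v₀)/dt = (2.0000, 0.4000, -3.9000)
ω₁ − ω₀ = (-0.00220000, 0.10640000, 0.19946667)
ω₀×(Iω₀) = (-0.0078, 0.0004, 0.0104)
I·α + gyro = (-0.0100, 0.1600, 0.1600)

F = (2.0000, 0.4000, -3.9000)
τ = (-0.0100, 0.1600, 0.1600)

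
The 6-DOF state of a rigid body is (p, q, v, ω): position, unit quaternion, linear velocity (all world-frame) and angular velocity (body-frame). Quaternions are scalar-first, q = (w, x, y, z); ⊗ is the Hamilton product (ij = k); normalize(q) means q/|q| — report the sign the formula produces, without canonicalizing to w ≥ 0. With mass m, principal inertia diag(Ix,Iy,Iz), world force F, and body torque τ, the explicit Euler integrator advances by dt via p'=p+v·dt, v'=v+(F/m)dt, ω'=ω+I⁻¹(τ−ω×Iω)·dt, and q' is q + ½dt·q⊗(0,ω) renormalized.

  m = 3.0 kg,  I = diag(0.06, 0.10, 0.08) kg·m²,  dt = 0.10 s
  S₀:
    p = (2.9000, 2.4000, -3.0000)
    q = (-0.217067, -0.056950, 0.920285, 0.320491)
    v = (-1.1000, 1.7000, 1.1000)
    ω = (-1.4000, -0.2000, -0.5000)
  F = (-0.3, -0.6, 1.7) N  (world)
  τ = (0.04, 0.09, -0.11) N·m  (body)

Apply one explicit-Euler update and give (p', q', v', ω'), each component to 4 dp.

p' = p + v·dt = (2.7900, 2.5700, -2.8900)
v + (F/m)dt = (-1.1100, 1.6800, 1.1567)
α = I⁻¹(τ − ω×Iω) = (0.7000, 1.0400, -1.5150)
ω' = ω + α·dt = (-1.3300, -0.0960, -0.6515)
Hamilton product q⊗(0,ω) = (0.2645725, -0.0921505, -0.4337490, 1.4083225)
q' = normalize(q + ½dt·q⊗(0,ω)) = (-0.2033, -0.0614, 0.8961, 0.3898)

p' = (2.7900, 2.5700, -2.8900)
q' = (-0.2033, -0.0614, 0.8961, 0.3898)
v' = (-1.1100, 1.6800, 1.1567)
ω' = (-1.3300, -0.0960, -0.6515)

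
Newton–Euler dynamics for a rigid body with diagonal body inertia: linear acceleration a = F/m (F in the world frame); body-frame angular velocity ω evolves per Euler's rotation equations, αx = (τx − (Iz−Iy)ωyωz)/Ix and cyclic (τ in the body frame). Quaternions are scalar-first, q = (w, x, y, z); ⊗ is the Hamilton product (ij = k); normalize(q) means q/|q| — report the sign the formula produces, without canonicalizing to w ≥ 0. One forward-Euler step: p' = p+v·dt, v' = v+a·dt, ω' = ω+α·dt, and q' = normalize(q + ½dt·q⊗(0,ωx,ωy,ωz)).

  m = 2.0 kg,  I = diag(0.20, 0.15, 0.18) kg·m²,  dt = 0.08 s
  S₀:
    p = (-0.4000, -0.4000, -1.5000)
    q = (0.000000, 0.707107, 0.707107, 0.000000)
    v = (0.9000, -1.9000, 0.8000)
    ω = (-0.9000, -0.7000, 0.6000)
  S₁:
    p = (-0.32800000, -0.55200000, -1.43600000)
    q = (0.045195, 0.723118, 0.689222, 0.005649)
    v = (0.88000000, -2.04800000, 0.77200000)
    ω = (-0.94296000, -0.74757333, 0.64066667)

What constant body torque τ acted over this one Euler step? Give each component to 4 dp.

τ = (-0.1200, -0.1000, 0.0600)

rate change Δω = (-0.04296000, -0.04757333, 0.04066667)
gyro term ω₀×Iω₀ = (-0.0126, -0.0108, -0.0315)
τ = I·(Δω/dt) + ω₀×(Iω₀) = (-0.1200, -0.1000, 0.0600)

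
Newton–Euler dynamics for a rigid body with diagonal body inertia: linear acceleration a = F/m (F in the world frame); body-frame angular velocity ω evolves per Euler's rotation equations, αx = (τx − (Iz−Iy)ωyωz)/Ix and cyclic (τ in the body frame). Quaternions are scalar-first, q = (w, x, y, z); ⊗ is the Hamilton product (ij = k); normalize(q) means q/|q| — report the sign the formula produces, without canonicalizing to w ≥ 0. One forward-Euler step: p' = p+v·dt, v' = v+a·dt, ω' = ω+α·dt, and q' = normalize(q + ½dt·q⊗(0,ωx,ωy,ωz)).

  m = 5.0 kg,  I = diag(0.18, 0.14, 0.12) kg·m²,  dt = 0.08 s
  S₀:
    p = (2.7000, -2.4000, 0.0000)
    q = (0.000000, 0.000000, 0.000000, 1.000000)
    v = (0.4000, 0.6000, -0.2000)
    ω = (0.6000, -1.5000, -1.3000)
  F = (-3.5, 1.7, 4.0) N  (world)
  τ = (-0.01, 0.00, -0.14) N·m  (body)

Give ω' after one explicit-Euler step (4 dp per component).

α = I⁻¹(τ − ω×Iω) = (0.1611, 0.3343, -1.4667)
ω' = ω + α·dt = (0.6129, -1.4733, -1.4173)

ω' = (0.6129, -1.4733, -1.4173)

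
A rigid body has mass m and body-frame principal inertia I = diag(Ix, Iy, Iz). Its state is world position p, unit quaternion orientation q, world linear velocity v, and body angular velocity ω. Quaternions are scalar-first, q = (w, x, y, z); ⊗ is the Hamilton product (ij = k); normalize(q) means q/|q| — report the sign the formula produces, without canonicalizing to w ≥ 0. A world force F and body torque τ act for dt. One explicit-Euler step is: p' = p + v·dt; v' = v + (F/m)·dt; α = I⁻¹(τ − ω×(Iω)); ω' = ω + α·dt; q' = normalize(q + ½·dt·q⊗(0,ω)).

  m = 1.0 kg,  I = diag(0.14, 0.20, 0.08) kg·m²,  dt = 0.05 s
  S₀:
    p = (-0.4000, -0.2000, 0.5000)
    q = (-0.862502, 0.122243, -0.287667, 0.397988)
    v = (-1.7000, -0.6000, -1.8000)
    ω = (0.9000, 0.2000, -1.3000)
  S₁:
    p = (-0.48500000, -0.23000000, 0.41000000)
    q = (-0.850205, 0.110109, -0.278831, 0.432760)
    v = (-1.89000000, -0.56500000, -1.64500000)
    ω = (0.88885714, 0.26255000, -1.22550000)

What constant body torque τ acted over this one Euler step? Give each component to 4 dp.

ω₁ − ω₀ = (-0.01114286, 0.06255000, 0.07450000)
applied torque τ = (0.0000, 0.1800, 0.1300)

τ = (0.0000, 0.1800, 0.1300)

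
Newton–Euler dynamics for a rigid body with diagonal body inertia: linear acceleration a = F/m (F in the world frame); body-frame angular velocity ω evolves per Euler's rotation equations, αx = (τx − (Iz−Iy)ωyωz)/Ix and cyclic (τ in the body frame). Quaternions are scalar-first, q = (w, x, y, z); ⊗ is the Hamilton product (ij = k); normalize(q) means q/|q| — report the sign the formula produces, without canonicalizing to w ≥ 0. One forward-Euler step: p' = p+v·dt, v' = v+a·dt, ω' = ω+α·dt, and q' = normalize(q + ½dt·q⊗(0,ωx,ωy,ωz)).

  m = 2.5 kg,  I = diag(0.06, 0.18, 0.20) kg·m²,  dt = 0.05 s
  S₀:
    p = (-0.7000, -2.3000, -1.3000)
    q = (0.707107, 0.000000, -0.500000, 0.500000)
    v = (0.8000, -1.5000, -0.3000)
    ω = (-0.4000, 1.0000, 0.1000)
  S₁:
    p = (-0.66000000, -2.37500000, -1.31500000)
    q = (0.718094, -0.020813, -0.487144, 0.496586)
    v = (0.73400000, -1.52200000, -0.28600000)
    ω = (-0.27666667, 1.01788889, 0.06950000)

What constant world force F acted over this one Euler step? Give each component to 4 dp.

velocity change Δv = (-0.06600000, -0.02200000, 0.01400000)
F = m·Δv/dt = (-3.3000, -1.1000, 0.7000)

F = (-3.3000, -1.1000, 0.7000)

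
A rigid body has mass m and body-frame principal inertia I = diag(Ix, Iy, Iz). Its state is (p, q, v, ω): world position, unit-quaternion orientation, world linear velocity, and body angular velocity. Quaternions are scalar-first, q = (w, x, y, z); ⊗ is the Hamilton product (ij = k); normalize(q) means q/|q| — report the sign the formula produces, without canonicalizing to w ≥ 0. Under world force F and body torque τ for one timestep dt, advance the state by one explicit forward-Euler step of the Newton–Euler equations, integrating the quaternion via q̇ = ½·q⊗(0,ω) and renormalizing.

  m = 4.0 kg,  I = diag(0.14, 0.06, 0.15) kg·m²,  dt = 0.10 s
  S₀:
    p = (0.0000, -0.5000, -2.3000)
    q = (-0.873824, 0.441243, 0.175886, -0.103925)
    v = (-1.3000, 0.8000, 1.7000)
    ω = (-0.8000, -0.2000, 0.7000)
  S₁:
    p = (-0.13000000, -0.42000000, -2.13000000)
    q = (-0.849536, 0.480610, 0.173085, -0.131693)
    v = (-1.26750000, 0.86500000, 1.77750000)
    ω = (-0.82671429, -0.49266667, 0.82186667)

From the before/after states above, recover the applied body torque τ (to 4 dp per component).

τ = (-0.0500, -0.1700, 0.1700)

ω₁ − ω₀ = (-0.02671429, -0.29266667, 0.12186667)
applied torque τ = (-0.0500, -0.1700, 0.1700)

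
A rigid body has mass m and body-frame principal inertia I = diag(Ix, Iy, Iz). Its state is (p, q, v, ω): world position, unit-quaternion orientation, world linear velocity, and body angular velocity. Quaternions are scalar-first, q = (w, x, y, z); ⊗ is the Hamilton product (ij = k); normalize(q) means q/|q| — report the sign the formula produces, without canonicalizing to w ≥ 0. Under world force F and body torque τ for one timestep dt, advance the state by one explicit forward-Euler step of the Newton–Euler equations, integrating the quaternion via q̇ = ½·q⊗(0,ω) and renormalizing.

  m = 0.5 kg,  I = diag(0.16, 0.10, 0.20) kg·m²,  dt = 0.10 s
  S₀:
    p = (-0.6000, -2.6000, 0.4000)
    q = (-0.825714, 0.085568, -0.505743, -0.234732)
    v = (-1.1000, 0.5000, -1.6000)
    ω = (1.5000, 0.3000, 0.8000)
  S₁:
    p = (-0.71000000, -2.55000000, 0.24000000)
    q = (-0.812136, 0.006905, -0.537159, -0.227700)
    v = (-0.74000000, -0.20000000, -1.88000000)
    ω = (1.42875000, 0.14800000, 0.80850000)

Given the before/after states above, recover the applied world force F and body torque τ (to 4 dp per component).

F = (1.8000, -3.5000, -1.4000)
τ = (-0.0900, -0.2000, -0.0100)

velocity change Δv = (0.36000000, -0.70000000, -0.28000000)
applied force F = (1.8000, -3.5000, -1.4000)
rate change Δω = (-0.07125000, -0.15200000, 0.00850000)
gyro term ω₀×Iω₀ = (0.0240, -0.0480, -0.0270)
applied torque τ = (-0.0900, -0.2000, -0.0100)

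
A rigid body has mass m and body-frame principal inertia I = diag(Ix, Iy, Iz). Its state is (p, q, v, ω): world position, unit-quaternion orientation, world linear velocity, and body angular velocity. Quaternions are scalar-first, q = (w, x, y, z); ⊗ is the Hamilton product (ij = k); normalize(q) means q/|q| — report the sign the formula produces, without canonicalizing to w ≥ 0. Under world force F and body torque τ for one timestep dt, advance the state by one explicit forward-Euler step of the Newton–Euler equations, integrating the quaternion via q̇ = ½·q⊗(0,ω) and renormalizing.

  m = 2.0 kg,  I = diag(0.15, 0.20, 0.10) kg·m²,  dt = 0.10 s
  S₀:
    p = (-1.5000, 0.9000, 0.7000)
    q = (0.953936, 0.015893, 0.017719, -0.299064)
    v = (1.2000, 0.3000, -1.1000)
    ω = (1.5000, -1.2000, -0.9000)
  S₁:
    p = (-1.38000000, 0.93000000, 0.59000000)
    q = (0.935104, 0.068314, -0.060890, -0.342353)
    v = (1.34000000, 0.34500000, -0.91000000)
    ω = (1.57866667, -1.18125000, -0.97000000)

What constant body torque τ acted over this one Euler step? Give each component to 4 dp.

rate change Δω = (0.07866667, 0.01875000, -0.07000000)
applied torque τ = (0.0100, -0.0300, -0.1600)

τ = (0.0100, -0.0300, -0.1600)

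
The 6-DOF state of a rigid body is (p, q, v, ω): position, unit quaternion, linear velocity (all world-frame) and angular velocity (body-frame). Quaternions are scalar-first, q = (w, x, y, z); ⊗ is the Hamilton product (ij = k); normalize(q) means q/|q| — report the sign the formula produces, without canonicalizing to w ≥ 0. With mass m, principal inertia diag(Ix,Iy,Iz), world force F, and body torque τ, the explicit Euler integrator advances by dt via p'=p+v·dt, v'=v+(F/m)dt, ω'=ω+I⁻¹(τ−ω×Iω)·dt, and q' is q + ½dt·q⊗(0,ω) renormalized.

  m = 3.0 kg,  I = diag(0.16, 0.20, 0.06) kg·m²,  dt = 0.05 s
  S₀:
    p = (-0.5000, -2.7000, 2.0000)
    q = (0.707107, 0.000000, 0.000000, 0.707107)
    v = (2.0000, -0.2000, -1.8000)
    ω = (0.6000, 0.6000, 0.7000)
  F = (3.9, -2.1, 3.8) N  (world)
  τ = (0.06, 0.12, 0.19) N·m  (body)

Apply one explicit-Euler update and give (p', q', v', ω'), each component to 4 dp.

angular accel α = (0.7425, 0.3900, 2.9267)
ω' = ω + α·dt = (0.6371, 0.6195, 0.8463)
q⊗(0,ω) = (-0.4949749, 0.0000000, 0.8485284, 0.4949749)
q' = normalize(q + ½dt·q⊗(0,ω)) = (0.6945, 0.0000, 0.0212, 0.7192)
a = F/m = (1.3000, -0.7000, 1.2667)
p' = p + v·dt = (-0.4000, -2.7100, 1.9100)
new velocity v' = (2.0650, -0.2350, -1.7367)

p' = (-0.4000, -2.7100, 1.9100)
q' = (0.6945, 0.0000, 0.0212, 0.7192)
v' = (2.0650, -0.2350, -1.7367)
ω' = (0.6371, 0.6195, 0.8463)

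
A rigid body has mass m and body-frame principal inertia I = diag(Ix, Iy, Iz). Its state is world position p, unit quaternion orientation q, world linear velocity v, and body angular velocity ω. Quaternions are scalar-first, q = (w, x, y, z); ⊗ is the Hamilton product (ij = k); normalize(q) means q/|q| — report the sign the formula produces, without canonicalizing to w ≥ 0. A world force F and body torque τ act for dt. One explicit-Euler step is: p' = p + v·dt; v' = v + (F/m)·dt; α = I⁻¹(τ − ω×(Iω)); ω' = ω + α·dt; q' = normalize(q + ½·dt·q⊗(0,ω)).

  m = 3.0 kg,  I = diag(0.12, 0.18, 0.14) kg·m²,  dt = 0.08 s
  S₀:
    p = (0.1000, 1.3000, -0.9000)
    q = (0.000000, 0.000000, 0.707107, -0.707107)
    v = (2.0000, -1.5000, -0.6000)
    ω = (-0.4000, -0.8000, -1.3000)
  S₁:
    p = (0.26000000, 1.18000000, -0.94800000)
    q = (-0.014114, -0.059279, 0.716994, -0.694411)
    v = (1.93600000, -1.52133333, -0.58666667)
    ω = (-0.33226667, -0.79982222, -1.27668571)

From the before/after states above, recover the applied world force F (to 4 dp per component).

F = (-2.4000, -0.8000, 0.5000)

v₁ − v₀ = (-0.06400000, -0.02133333, 0.01333333)
applied force F = (-2.4000, -0.8000, 0.5000)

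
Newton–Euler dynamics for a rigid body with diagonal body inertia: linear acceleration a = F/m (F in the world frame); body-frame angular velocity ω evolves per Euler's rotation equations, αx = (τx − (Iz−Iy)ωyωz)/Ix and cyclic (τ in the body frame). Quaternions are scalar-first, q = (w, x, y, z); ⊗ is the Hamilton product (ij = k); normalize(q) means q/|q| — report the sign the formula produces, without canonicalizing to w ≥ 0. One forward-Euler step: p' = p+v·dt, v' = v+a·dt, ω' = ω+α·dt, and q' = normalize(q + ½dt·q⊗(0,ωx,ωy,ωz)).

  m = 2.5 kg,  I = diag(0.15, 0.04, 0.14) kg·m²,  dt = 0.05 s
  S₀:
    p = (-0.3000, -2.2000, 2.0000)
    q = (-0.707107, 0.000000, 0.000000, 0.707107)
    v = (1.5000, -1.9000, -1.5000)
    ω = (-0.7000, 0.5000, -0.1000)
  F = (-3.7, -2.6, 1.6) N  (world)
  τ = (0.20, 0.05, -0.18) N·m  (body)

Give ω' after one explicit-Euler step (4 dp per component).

ω×(Iω) gyroscopic = (-0.0050, 0.0007, 0.0385)
(τ − ω×Iω)/I = (1.3667, 1.2325, -1.5607)
ω' = ω + α·dt = (-0.6317, 0.5616, -0.1780)

ω' = (-0.6317, 0.5616, -0.1780)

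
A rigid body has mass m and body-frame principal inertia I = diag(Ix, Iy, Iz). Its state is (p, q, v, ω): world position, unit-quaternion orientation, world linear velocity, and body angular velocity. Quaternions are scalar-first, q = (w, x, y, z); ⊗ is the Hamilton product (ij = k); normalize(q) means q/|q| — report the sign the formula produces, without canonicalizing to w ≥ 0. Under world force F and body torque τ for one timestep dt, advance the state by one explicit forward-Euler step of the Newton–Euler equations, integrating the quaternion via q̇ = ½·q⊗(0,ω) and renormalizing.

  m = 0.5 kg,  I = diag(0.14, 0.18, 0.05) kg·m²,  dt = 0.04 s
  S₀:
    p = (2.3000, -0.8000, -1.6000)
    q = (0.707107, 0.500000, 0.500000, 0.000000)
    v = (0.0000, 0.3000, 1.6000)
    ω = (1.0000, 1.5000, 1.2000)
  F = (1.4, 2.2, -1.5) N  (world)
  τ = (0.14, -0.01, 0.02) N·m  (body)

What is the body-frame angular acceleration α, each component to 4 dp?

α = (2.6714, -0.6556, -0.8000)

gyro term ω×Iω = (-0.2340, 0.1080, 0.0600)
(τ − ω×Iω)/I = (2.6714, -0.6556, -0.8000)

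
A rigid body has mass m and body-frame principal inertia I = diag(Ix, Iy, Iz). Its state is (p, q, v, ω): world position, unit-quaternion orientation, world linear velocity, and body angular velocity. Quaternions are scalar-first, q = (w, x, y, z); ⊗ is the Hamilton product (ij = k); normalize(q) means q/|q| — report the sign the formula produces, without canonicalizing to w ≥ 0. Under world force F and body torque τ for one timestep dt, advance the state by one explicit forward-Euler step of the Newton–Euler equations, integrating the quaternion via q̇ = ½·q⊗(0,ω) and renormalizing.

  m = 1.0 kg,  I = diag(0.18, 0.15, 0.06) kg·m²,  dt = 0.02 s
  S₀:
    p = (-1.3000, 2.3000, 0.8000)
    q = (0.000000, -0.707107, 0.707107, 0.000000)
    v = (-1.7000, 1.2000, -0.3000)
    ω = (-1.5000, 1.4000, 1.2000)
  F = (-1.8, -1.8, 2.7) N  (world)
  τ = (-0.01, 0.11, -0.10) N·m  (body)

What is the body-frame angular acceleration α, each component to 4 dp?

α = (0.7844, 2.1733, -2.7167)

ω×(Iω) gyroscopic = (-0.1512, -0.2160, 0.0630)
α = I⁻¹(τ − ω×Iω) = (0.7844, 2.1733, -2.7167)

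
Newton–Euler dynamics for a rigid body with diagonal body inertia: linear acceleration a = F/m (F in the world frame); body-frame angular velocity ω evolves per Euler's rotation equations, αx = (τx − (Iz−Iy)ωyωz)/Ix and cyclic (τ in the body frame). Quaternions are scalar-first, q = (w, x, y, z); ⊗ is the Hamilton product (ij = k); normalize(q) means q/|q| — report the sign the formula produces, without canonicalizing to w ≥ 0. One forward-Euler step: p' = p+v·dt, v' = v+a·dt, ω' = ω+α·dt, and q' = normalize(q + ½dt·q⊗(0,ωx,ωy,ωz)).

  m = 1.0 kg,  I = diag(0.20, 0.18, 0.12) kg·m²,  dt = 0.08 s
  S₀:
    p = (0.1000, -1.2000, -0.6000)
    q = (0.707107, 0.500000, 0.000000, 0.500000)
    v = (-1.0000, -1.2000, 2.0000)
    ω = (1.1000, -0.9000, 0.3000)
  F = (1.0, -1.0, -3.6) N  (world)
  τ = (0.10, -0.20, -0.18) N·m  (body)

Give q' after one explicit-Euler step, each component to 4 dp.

q⊗(0,ω) = (-0.7000000, 1.2278177, -0.2363963, -0.2378679)
q + ½dt·q⊗(0,ω), renormalized = (0.6780, 0.5482, -0.0094, 0.4897)

q' = (0.6780, 0.5482, -0.0094, 0.4897)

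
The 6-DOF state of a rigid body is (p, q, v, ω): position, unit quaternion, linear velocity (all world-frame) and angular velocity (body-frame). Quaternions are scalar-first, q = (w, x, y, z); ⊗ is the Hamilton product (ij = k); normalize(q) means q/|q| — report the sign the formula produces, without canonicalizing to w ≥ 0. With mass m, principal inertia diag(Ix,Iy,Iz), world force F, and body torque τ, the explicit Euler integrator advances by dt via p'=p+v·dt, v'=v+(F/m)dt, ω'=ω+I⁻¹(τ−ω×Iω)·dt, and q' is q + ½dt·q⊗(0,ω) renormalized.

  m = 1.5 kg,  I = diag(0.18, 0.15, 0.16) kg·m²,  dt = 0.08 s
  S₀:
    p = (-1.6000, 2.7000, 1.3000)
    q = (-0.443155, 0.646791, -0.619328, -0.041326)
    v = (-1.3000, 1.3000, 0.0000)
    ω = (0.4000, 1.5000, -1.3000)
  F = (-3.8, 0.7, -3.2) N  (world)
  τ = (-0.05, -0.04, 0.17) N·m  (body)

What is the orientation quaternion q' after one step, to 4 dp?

q' = (-0.4171, 0.6722, -0.6109, 0.0303)

q⊗(0,ω) = (0.6165518, 0.6898534, 0.1595654, 1.7940192)
updated quaternion q' = (-0.4171, 0.6722, -0.6109, 0.0303)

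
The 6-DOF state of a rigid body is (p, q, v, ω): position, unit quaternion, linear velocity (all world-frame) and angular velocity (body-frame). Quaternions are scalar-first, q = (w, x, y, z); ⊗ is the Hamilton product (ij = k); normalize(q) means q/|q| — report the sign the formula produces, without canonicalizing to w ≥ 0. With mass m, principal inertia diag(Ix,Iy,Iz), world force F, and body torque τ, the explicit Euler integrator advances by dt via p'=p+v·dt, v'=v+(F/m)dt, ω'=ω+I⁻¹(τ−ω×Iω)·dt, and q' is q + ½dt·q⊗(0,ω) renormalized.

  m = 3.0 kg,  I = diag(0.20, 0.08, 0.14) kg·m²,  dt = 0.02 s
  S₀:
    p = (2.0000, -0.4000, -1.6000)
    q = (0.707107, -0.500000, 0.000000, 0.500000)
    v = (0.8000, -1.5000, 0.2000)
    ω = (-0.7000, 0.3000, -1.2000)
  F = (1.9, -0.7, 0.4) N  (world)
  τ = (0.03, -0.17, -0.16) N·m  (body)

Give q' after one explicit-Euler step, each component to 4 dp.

q' = (0.7095, -0.5064, -0.0074, 0.4900)

Hamilton product q⊗(0,ω) = (0.2500000, -0.6449749, -0.7378679, -0.9985284)
updated quaternion q' = (0.7095, -0.5064, -0.0074, 0.4900)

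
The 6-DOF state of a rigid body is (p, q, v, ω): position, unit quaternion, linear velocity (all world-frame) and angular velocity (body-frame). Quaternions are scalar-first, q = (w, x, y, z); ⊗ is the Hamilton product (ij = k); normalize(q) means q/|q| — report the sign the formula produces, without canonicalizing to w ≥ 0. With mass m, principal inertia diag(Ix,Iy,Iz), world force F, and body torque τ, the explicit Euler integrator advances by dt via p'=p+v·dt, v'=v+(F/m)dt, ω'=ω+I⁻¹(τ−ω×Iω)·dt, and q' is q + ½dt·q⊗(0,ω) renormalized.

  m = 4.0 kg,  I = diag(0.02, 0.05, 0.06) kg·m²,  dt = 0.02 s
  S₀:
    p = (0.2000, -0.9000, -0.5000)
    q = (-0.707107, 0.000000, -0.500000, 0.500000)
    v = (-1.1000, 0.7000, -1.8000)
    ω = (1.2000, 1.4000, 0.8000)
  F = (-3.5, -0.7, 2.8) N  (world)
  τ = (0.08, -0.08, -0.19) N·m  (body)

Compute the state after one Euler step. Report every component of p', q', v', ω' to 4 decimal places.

p' = (0.1780, -0.8860, -0.5360)
q' = (-0.7040, -0.0195, -0.5038, 0.5002)
v' = (-1.1175, 0.6965, -1.7860)
ω' = (1.2688, 1.3834, 0.7199)

linear accel F/m = (-0.8750, -0.1750, 0.7000)
p' = p + v·dt = (0.1780, -0.8860, -0.5360)
v + (F/m)dt = (-1.1175, 0.6965, -1.7860)
α = I⁻¹(τ − ω×Iω) = (3.4400, -0.8320, -4.0067)
ω' = ω + α·dt = (1.2688, 1.3834, 0.7199)
q⊗(0,ω) = (0.3000000, -1.9485284, -0.3899498, 0.0343144)
updated quaternion q' = (-0.7040, -0.0195, -0.5038, 0.5002)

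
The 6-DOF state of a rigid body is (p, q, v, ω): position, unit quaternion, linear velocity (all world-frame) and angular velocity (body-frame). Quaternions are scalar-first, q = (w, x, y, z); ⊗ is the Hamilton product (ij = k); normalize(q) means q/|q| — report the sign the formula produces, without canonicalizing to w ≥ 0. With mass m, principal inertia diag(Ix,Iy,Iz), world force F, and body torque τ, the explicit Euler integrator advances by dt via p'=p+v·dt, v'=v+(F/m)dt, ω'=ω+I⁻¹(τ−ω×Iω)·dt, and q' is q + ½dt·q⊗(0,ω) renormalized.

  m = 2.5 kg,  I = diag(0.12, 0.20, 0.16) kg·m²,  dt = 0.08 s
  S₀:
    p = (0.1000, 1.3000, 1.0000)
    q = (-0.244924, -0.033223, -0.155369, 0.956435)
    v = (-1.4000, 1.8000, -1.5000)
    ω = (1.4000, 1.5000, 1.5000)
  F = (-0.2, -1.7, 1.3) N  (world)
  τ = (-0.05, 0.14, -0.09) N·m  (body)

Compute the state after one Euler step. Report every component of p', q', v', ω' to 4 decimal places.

precession coupling ω×(Iω) = (-0.0900, -0.0840, 0.1680)
α = I⁻¹(τ − ω×Iω) = (0.3333, 1.1200, -1.6125)
new body rate ω' = (1.4267, 1.5896, 1.3710)
q⊗(0,ω) = (-1.1550868, -2.0105996, 1.0214575, -0.1997039)
updated quaternion q' = (-0.2896, -0.1131, -0.1139, 0.9436)
p + v·dt = (-0.0120, 1.4440, 0.8800)
v + (F/m)dt = (-1.4064, 1.7456, -1.4584)

p' = (-0.0120, 1.4440, 0.8800)
q' = (-0.2896, -0.1131, -0.1139, 0.9436)
v' = (-1.4064, 1.7456, -1.4584)
ω' = (1.4267, 1.5896, 1.3710)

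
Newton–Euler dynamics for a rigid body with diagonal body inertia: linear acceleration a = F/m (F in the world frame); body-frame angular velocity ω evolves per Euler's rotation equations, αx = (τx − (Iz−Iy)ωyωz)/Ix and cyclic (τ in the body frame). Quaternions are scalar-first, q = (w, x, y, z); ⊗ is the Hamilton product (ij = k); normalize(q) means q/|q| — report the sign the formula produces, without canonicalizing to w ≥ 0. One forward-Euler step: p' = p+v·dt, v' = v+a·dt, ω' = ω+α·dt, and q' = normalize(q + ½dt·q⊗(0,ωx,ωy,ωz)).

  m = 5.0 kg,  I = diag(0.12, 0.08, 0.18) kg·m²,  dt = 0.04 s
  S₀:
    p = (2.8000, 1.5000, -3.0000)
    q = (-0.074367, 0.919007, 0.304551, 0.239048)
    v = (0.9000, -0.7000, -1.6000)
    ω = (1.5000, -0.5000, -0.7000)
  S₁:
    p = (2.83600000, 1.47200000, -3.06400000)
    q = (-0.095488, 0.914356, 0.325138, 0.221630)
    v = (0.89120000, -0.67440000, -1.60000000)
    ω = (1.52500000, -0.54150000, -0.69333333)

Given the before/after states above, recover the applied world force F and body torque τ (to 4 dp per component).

Δω = ω₁−ω₀ = (0.02500000, -0.04150000, 0.00666667)
ω₀×(Iω₀) = (0.0350, 0.0630, 0.0300)
applied torque τ = (0.1100, -0.0200, 0.0600)
velocity change Δv = (-0.00880000, 0.02560000, 0.00000000)
applied force F = (-1.1000, 3.2000, 0.0000)

F = (-1.1000, 3.2000, 0.0000)
τ = (0.1100, -0.0200, 0.0600)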